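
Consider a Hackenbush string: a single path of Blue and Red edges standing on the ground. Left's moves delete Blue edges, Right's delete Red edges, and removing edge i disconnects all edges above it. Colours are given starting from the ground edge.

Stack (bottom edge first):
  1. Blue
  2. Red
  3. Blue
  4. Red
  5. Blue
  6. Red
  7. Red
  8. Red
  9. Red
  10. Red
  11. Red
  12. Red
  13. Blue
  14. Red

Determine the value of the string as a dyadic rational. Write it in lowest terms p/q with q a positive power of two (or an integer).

5125/8192

edge 1 of 14 (Blue): { 0 |  } ⇒ 1
edge 2 of 14 (Red): { 0 | 1 } ⇒ 1/2
edge 3 of 14 (Blue): { 0 1/2 | 1 } ⇒ 3/4
edge 4 of 14 (Red): { 0 1/2 | 3/4 1 } ⇒ 5/8
edge 5 of 14 (Blue): { 0 1/2 5/8 | 3/4 1 } ⇒ 11/16
edge 6 of 14 (Red): { 0 1/2 5/8 | 11/16 3/4 1 } ⇒ 21/32
edge 7 of 14 (Red): { 0 1/2 5/8 | 21/32 11/16 3/4 1 } ⇒ 41/64
edge 8 of 14 (Red): { 0 1/2 5/8 | 41/64 21/32 11/16 3/4 1 } ⇒ 81/128
edge 9 of 14 (Red): { 0 1/2 5/8 | 81/128 41/64 21/32 11/16 3/4 1 } ⇒ 161/256
edge 10 of 14 (Red): { 0 1/2 5/8 | 161/256 81/128 41/64 21/32 11/16 3/4 1 } ⇒ 321/512
edge 11 of 14 (Red): { 0 1/2 5/8 | 321/512 161/256 81/128 41/64 21/32 11/16 3/4 1 } ⇒ 641/1024
edge 12 of 14 (Red): { 0 1/2 5/8 | 641/1024 321/512 161/256 81/128 41/64 21/32 11/16 3/4 1 } ⇒ 1281/2048
edge 13 of 14 (Blue): { 0 1/2 5/8 1281/2048 | 641/1024 321/512 161/256 81/128 41/64 21/32 11/16 3/4 1 } ⇒ 2563/4096
edge 14 of 14 (Red): { 0 1/2 5/8 1281/2048 | 2563/4096 641/1024 321/512 161/256 81/128 41/64 21/32 11/16 3/4 1 } ⇒ 5125/8192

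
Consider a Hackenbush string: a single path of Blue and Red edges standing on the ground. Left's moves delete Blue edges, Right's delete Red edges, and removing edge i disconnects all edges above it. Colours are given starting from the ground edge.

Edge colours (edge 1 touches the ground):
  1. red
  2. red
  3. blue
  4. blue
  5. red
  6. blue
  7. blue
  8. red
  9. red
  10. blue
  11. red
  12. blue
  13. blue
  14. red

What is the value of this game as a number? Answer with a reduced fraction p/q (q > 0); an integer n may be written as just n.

-5331/4096

Prefix values for red red blue blue red blue blue red red blue red blue blue red via {L|R} + simplicity:
step 1: add red to get r; options L={ ∅ } R={ 0 } so -1
step 2: add red to get rr; options L={ ∅ } R={ -1,0 } so -2
step 3: add blue to get rrb; options L={ -2 } R={ -1,0 } so -3/2
step 4: add blue to get rrbb; options L={ -2,-3/2 } R={ -1,0 } so -5/4
step 5: add red to get rrbbr; options L={ -2,-3/2 } R={ -5/4,-1,0 } so -11/8
step 6: add blue to get rrbbrb; options L={ -2,-3/2,-11/8 } R={ -5/4,-1,0 } so -21/16
step 7: add blue to get rrbbrbb; options L={ -2,-3/2,-11/8,-21/16 } R={ -5/4,-1,0 } so -41/32
step 8: add red to get rrbbrbbr; options L={ -2,-3/2,-11/8,-21/16 } R={ -41/32,-5/4,-1,0 } so -83/64
step 9: add red to get rrbbrbbrr; options L={ -2,-3/2,-11/8,-21/16 } R={ -83/64,-41/32,-5/4,-1,0 } so -167/128
step 10: add blue to get rrbbrbbrrb; options L={ -2,-3/2,-11/8,-21/16,-167/128 } R={ -83/64,-41/32,-5/4,-1,0 } so -333/256
step 11: add red to get rrbbrbbrrbr; options L={ -2,-3/2,-11/8,-21/16,-167/128 } R={ -333/256,-83/64,-41/32,-5/4,-1,0 } so -667/512
step 12: add blue to get rrbbrbbrrbrb; options L={ -2,-3/2,-11/8,-21/16,-167/128,-667/512 } R={ -333/256,-83/64,-41/32,-5/4,-1,0 } so -1333/1024
step 13: add blue to get rrbbrbbrrbrbb; options L={ -2,-3/2,-11/8,-21/16,-167/128,-667/512,-1333/1024 } R={ -333/256,-83/64,-41/32,-5/4,-1,0 } so -2665/2048
step 14: add red to get rrbbrbbrrbrbbr; options L={ -2,-3/2,-11/8,-21/16,-167/128,-667/512,-1333/1024 } R={ -2665/2048,-333/256,-83/64,-41/32,-5/4,-1,0 } so -5331/4096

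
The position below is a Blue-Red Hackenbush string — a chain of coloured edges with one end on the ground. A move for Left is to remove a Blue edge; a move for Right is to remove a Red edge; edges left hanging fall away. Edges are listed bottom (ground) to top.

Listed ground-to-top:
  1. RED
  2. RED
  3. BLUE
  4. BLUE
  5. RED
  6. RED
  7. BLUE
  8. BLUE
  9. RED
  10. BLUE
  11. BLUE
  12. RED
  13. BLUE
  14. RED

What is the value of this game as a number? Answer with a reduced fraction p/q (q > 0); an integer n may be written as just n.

-5707/4096

g(R) = {  | 0 } so -1
g(RR) = {  | -1, 0 } so -2
g(RRB) = { -2 | -1, 0 } so -3/2
g(RRBB) = { -2, -3/2 | -1, 0 } so -5/4
g(RRBBR) = { -2, -3/2 | -5/4, -1, 0 } so -11/8
g(RRBBRR) = { -2, -3/2 | -11/8, -5/4, -1, 0 } so -23/16
g(RRBBRRB) = { -2, -3/2, -23/16 | -11/8, -5/4, -1, 0 } so -45/32
g(RRBBRRBB) = { -2, -3/2, -23/16, -45/32 | -11/8, -5/4, -1, 0 } so -89/64
g(RRBBRRBBR) = { -2, -3/2, -23/16, -45/32 | -89/64, -11/8, -5/4, -1, 0 } so -179/128
g(RRBBRRBBRB) = { -2, -3/2, -23/16, -45/32, -179/128 | -89/64, -11/8, -5/4, -1, 0 } so -357/256
g(RRBBRRBBRBB) = { -2, -3/2, -23/16, -45/32, -179/128, -357/256 | -89/64, -11/8, -5/4, -1, 0 } so -713/512
g(RRBBRRBBRBBR) = { -2, -3/2, -23/16, -45/32, -179/128, -357/256 | -713/512, -89/64, -11/8, -5/4, -1, 0 } so -1427/1024
g(RRBBRRBBRBBRB) = { -2, -3/2, -23/16, -45/32, -179/128, -357/256, -1427/1024 | -713/512, -89/64, -11/8, -5/4, -1, 0 } so -2853/2048
g(RRBBRRBBRBBRBR) = { -2, -3/2, -23/16, -45/32, -179/128, -357/256, -1427/1024 | -2853/2048, -713/512, -89/64, -11/8, -5/4, -1, 0 } so -5707/4096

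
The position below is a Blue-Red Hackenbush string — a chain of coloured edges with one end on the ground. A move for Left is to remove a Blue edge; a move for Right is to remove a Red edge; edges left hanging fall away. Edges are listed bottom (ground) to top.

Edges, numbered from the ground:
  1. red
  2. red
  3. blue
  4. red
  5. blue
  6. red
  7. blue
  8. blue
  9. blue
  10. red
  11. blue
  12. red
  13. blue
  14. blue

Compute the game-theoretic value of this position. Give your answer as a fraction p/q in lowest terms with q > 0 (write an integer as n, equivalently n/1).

-6697/4096

Build G(s[:k]) for k = 1..14, string s = red red blue red blue red blue blue blue red blue red blue blue.
edge 1 of 14 (red): { — | 0 } — -1
edge 2 of 14 (red): { — | -1; 0 } — -2
edge 3 of 14 (blue): { -2 | -1; 0 } — -3/2
edge 4 of 14 (red): { -2 | -3/2; -1; 0 } — -7/4
edge 5 of 14 (blue): { -2; -7/4 | -3/2; -1; 0 } — -13/8
edge 6 of 14 (red): { -2; -7/4 | -13/8; -3/2; -1; 0 } — -27/16
edge 7 of 14 (blue): { -2; -7/4; -27/16 | -13/8; -3/2; -1; 0 } — -53/32
edge 8 of 14 (blue): { -2; -7/4; -27/16; -53/32 | -13/8; -3/2; -1; 0 } — -105/64
edge 9 of 14 (blue): { -2; -7/4; -27/16; -53/32; -105/64 | -13/8; -3/2; -1; 0 } — -209/128
edge 10 of 14 (red): { -2; -7/4; -27/16; -53/32; -105/64 | -209/128; -13/8; -3/2; -1; 0 } — -419/256
edge 11 of 14 (blue): { -2; -7/4; -27/16; -53/32; -105/64; -419/256 | -209/128; -13/8; -3/2; -1; 0 } — -837/512
edge 12 of 14 (red): { -2; -7/4; -27/16; -53/32; -105/64; -419/256 | -837/512; -209/128; -13/8; -3/2; -1; 0 } — -1675/1024
edge 13 of 14 (blue): { -2; -7/4; -27/16; -53/32; -105/64; -419/256; -1675/1024 | -837/512; -209/128; -13/8; -3/2; -1; 0 } — -3349/2048
edge 14 of 14 (blue): { -2; -7/4; -27/16; -53/32; -105/64; -419/256; -1675/1024; -3349/2048 | -837/512; -209/128; -13/8; -3/2; -1; 0 } — -6697/4096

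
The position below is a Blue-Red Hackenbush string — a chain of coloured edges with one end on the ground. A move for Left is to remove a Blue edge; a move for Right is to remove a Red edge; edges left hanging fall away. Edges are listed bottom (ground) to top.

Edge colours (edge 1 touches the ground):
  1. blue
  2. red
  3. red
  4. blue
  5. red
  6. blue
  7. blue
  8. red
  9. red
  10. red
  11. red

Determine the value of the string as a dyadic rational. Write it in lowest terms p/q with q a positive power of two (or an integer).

Prefix values for blue red red blue red blue blue red red red red via {L|R} + simplicity:
g(b) = { 0 | ∅ } => 1
g(br) = { 0 | 1 } => 1/2
g(brr) = { 0 | 1/2, 1 } => 1/4
g(brrb) = { 0, 1/4 | 1/2, 1 } => 3/8
g(brrbr) = { 0, 1/4 | 3/8, 1/2, 1 } => 5/16
g(brrbrb) = { 0, 1/4, 5/16 | 3/8, 1/2, 1 } => 11/32
g(brrbrbb) = { 0, 1/4, 5/16, 11/32 | 3/8, 1/2, 1 } => 23/64
g(brrbrbbr) = { 0, 1/4, 5/16, 11/32 | 23/64, 3/8, 1/2, 1 } => 45/128
g(brrbrbbrr) = { 0, 1/4, 5/16, 11/32 | 45/128, 23/64, 3/8, 1/2, 1 } => 89/256
g(brrbrbbrrr) = { 0, 1/4, 5/16, 11/32 | 89/256, 45/128, 23/64, 3/8, 1/2, 1 } => 177/512
g(brrbrbbrrrr) = { 0, 1/4, 5/16, 11/32 | 177/512, 89/256, 45/128, 23/64, 3/8, 1/2, 1 } => 353/1024

353/1024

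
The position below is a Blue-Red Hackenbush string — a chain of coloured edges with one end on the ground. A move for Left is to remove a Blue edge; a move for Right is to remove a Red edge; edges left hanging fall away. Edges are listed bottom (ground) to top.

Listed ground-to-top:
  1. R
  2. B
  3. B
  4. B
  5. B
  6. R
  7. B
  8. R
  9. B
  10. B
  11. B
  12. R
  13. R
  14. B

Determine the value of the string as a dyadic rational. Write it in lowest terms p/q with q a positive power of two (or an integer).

-653/8192

Recurse on prefixes of the 14-edge string R B B B B R B R B B B R R B:
R: Left { · }, Right { 0 } → simplest -1
RB: Left { -1 }, Right { 0 } → simplest -1/2
RBB: Left { -1, -1/2 }, Right { 0 } → simplest -1/4
RBBB: Left { -1, -1/2, -1/4 }, Right { 0 } → simplest -1/8
RBBBB: Left { -1, -1/2, -1/4, -1/8 }, Right { 0 } → simplest -1/16
RBBBBR: Left { -1, -1/2, -1/4, -1/8 }, Right { -1/16, 0 } → simplest -3/32
RBBBBRB: Left { -1, -1/2, -1/4, -1/8, -3/32 }, Right { -1/16, 0 } → simplest -5/64
RBBBBRBR: Left { -1, -1/2, -1/4, -1/8, -3/32 }, Right { -5/64, -1/16, 0 } → simplest -11/128
RBBBBRBRB: Left { -1, -1/2, -1/4, -1/8, -3/32, -11/128 }, Right { -5/64, -1/16, 0 } → simplest -21/256
RBBBBRBRBB: Left { -1, -1/2, -1/4, -1/8, -3/32, -11/128, -21/256 }, Right { -5/64, -1/16, 0 } → simplest -41/512
RBBBBRBRBBB: Left { -1, -1/2, -1/4, -1/8, -3/32, -11/128, -21/256, -41/512 }, Right { -5/64, -1/16, 0 } → simplest -81/1024
RBBBBRBRBBBR: Left { -1, -1/2, -1/4, -1/8, -3/32, -11/128, -21/256, -41/512 }, Right { -81/1024, -5/64, -1/16, 0 } → simplest -163/2048
RBBBBRBRBBBRR: Left { -1, -1/2, -1/4, -1/8, -3/32, -11/128, -21/256, -41/512 }, Right { -163/2048, -81/1024, -5/64, -1/16, 0 } → simplest -327/4096
RBBBBRBRBBBRRB: Left { -1, -1/2, -1/4, -1/8, -3/32, -11/128, -21/256, -41/512, -327/4096 }, Right { -163/2048, -81/1024, -5/64, -1/16, 0 } → simplest -653/8192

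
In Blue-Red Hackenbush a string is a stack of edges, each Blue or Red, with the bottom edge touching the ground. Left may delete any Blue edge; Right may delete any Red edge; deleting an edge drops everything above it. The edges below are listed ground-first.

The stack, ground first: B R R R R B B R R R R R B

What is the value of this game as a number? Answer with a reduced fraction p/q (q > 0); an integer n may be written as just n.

1 of 13 · B · max L 0 · min R +∞ — 1
2 of 13 · BR · max L 0 · min R 1 — 1/2
3 of 13 · BRR · max L 0 · min R 1/2 — 1/4
4 of 13 · BRRR · max L 0 · min R 1/4 — 1/8
5 of 13 · BRRRR · max L 0 · min R 1/8 — 1/16
6 of 13 · BRRRRB · max L 1/16 · min R 1/8 — 3/32
7 of 13 · BRRRRBB · max L 3/32 · min R 1/8 — 7/64
8 of 13 · BRRRRBBR · max L 3/32 · min R 7/64 — 13/128
9 of 13 · BRRRRBBRR · max L 3/32 · min R 13/128 — 25/256
10 of 13 · BRRRRBBRRR · max L 3/32 · min R 25/256 — 49/512
11 of 13 · BRRRRBBRRRR · max L 3/32 · min R 49/512 — 97/1024
12 of 13 · BRRRRBBRRRRR · max L 3/32 · min R 97/1024 — 193/2048
13 of 13 · BRRRRBBRRRRRB · max L 193/2048 · min R 97/1024 — 387/4096

387/4096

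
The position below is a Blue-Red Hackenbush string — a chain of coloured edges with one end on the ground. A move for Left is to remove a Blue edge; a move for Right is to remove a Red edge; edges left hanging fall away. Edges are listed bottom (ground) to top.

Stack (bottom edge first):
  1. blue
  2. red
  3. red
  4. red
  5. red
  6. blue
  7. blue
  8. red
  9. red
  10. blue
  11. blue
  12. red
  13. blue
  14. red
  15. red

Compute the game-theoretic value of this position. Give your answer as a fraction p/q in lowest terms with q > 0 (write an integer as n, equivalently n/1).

Prefix values for blue red red red red blue blue red red blue blue red blue red red via {L|R} + simplicity:
edge 1 of 15 (blue): { 0 | (no moves) } => 1
edge 2 of 15 (red): { 0 | 1 } => 1/2
edge 3 of 15 (red): { 0 | 1/2 1 } => 1/4
edge 4 of 15 (red): { 0 | 1/4 1/2 1 } => 1/8
edge 5 of 15 (red): { 0 | 1/8 1/4 1/2 1 } => 1/16
edge 6 of 15 (blue): { 0 1/16 | 1/8 1/4 1/2 1 } => 3/32
edge 7 of 15 (blue): { 0 1/16 3/32 | 1/8 1/4 1/2 1 } => 7/64
edge 8 of 15 (red): { 0 1/16 3/32 | 7/64 1/8 1/4 1/2 1 } => 13/128
edge 9 of 15 (red): { 0 1/16 3/32 | 13/128 7/64 1/8 1/4 1/2 1 } => 25/256
edge 10 of 15 (blue): { 0 1/16 3/32 25/256 | 13/128 7/64 1/8 1/4 1/2 1 } => 51/512
edge 11 of 15 (blue): { 0 1/16 3/32 25/256 51/512 | 13/128 7/64 1/8 1/4 1/2 1 } => 103/1024
edge 12 of 15 (red): { 0 1/16 3/32 25/256 51/512 | 103/1024 13/128 7/64 1/8 1/4 1/2 1 } => 205/2048
edge 13 of 15 (blue): { 0 1/16 3/32 25/256 51/512 205/2048 | 103/1024 13/128 7/64 1/8 1/4 1/2 1 } => 411/4096
edge 14 of 15 (red): { 0 1/16 3/32 25/256 51/512 205/2048 | 411/4096 103/1024 13/128 7/64 1/8 1/4 1/2 1 } => 821/8192
edge 15 of 15 (red): { 0 1/16 3/32 25/256 51/512 205/2048 | 821/8192 411/4096 103/1024 13/128 7/64 1/8 1/4 1/2 1 } => 1641/16384

1641/16384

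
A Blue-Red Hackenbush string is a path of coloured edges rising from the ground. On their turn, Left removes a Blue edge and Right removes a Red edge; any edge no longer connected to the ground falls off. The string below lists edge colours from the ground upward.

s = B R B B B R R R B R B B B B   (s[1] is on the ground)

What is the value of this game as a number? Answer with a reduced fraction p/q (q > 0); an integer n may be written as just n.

Prefix values for B R B B B R R R B R B B B B via {L|R} + simplicity:
g_1 [B]  L=[0]  R=[(no moves)]  gives 1
g_2 [BR]  L=[0]  R=[1]  gives 1/2
g_3 [BRB]  L=[0 1/2]  R=[1]  gives 3/4
g_4 [BRBB]  L=[0 1/2 3/4]  R=[1]  gives 7/8
g_5 [BRBBB]  L=[0 1/2 3/4 7/8]  R=[1]  gives 15/16
g_6 [BRBBBR]  L=[0 1/2 3/4 7/8]  R=[15/16 1]  gives 29/32
g_7 [BRBBBRR]  L=[0 1/2 3/4 7/8]  R=[29/32 15/16 1]  gives 57/64
g_8 [BRBBBRRR]  L=[0 1/2 3/4 7/8]  R=[57/64 29/32 15/16 1]  gives 113/128
g_9 [BRBBBRRRB]  L=[0 1/2 3/4 7/8 113/128]  R=[57/64 29/32 15/16 1]  gives 227/256
g_10 [BRBBBRRRBR]  L=[0 1/2 3/4 7/8 113/128]  R=[227/256 57/64 29/32 15/16 1]  gives 453/512
g_11 [BRBBBRRRBRB]  L=[0 1/2 3/4 7/8 113/128 453/512]  R=[227/256 57/64 29/32 15/16 1]  gives 907/1024
g_12 [BRBBBRRRBRBB]  L=[0 1/2 3/4 7/8 113/128 453/512 907/1024]  R=[227/256 57/64 29/32 15/16 1]  gives 1815/2048
g_13 [BRBBBRRRBRBBB]  L=[0 1/2 3/4 7/8 113/128 453/512 907/1024 1815/2048]  R=[227/256 57/64 29/32 15/16 1]  gives 3631/4096
g_14 [BRBBBRRRBRBBBB]  L=[0 1/2 3/4 7/8 113/128 453/512 907/1024 1815/2048 3631/4096]  R=[227/256 57/64 29/32 15/16 1]  gives 7263/8192

7263/8192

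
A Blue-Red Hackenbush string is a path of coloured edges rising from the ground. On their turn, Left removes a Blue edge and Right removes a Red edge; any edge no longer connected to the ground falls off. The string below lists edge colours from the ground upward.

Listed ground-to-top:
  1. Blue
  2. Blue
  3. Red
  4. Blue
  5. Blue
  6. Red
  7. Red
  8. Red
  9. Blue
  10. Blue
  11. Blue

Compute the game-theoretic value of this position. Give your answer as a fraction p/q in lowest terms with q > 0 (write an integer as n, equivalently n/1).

911/512

1 of 11 · B · max L 0 · min R +∞ → 1
2 of 11 · BB · max L 1 · min R +∞ → 2
3 of 11 · BBR · max L 1 · min R 2 → 3/2
4 of 11 · BBRB · max L 3/2 · min R 2 → 7/4
5 of 11 · BBRBB · max L 7/4 · min R 2 → 15/8
6 of 11 · BBRBBR · max L 7/4 · min R 15/8 → 29/16
7 of 11 · BBRBBRR · max L 7/4 · min R 29/16 → 57/32
8 of 11 · BBRBBRRR · max L 7/4 · min R 57/32 → 113/64
9 of 11 · BBRBBRRRB · max L 113/64 · min R 57/32 → 227/128
10 of 11 · BBRBBRRRBB · max L 227/128 · min R 57/32 → 455/256
11 of 11 · BBRBBRRRBBB · max L 455/256 · min R 57/32 → 911/512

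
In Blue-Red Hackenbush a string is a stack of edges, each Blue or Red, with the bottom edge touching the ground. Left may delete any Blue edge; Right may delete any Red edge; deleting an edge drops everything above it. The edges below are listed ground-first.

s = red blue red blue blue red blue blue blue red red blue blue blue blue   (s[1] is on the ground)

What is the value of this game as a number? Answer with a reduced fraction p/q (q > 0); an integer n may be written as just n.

-9313/16384

edge 1 of 15 (red): { · | 0 } gives -1
edge 2 of 15 (blue): { -1 | 0 } gives -1/2
edge 3 of 15 (red): { -1 | -1/2, 0 } gives -3/4
edge 4 of 15 (blue): { -1, -3/4 | -1/2, 0 } gives -5/8
edge 5 of 15 (blue): { -1, -3/4, -5/8 | -1/2, 0 } gives -9/16
edge 6 of 15 (red): { -1, -3/4, -5/8 | -9/16, -1/2, 0 } gives -19/32
edge 7 of 15 (blue): { -1, -3/4, -5/8, -19/32 | -9/16, -1/2, 0 } gives -37/64
edge 8 of 15 (blue): { -1, -3/4, -5/8, -19/32, -37/64 | -9/16, -1/2, 0 } gives -73/128
edge 9 of 15 (blue): { -1, -3/4, -5/8, -19/32, -37/64, -73/128 | -9/16, -1/2, 0 } gives -145/256
edge 10 of 15 (red): { -1, -3/4, -5/8, -19/32, -37/64, -73/128 | -145/256, -9/16, -1/2, 0 } gives -291/512
edge 11 of 15 (red): { -1, -3/4, -5/8, -19/32, -37/64, -73/128 | -291/512, -145/256, -9/16, -1/2, 0 } gives -583/1024
edge 12 of 15 (blue): { -1, -3/4, -5/8, -19/32, -37/64, -73/128, -583/1024 | -291/512, -145/256, -9/16, -1/2, 0 } gives -1165/2048
edge 13 of 15 (blue): { -1, -3/4, -5/8, -19/32, -37/64, -73/128, -583/1024, -1165/2048 | -291/512, -145/256, -9/16, -1/2, 0 } gives -2329/4096
edge 14 of 15 (blue): { -1, -3/4, -5/8, -19/32, -37/64, -73/128, -583/1024, -1165/2048, -2329/4096 | -291/512, -145/256, -9/16, -1/2, 0 } gives -4657/8192
edge 15 of 15 (blue): { -1, -3/4, -5/8, -19/32, -37/64, -73/128, -583/1024, -1165/2048, -2329/4096, -4657/8192 | -291/512, -145/256, -9/16, -1/2, 0 } gives -9313/16384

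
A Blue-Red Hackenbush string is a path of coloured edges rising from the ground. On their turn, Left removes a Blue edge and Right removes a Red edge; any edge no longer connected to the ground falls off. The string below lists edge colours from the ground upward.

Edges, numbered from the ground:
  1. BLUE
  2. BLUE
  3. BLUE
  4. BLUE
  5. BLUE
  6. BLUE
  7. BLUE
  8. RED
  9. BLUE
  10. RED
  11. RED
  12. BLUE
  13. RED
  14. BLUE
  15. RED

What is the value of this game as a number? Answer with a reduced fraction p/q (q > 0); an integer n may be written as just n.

value_1 [B]  L=[0]  R=[none]  → 1
value_2 [BB]  L=[0 1]  R=[none]  → 2
value_3 [BBB]  L=[0 1 2]  R=[none]  → 3
value_4 [BBBB]  L=[0 1 2 3]  R=[none]  → 4
value_5 [BBBBB]  L=[0 1 2 3 4]  R=[none]  → 5
value_6 [BBBBBB]  L=[0 1 2 3 4 5]  R=[none]  → 6
value_7 [BBBBBBB]  L=[0 1 2 3 4 5 6]  R=[none]  → 7
value_8 [BBBBBBBR]  L=[0 1 2 3 4 5 6]  R=[7]  → 13/2
value_9 [BBBBBBBRB]  L=[0 1 2 3 4 5 6 13/2]  R=[7]  → 27/4
value_10 [BBBBBBBRBR]  L=[0 1 2 3 4 5 6 13/2]  R=[27/4 7]  → 53/8
value_11 [BBBBBBBRBRR]  L=[0 1 2 3 4 5 6 13/2]  R=[53/8 27/4 7]  → 105/16
value_12 [BBBBBBBRBRRB]  L=[0 1 2 3 4 5 6 13/2 105/16]  R=[53/8 27/4 7]  → 211/32
value_13 [BBBBBBBRBRRBR]  L=[0 1 2 3 4 5 6 13/2 105/16]  R=[211/32 53/8 27/4 7]  → 421/64
value_14 [BBBBBBBRBRRBRB]  L=[0 1 2 3 4 5 6 13/2 105/16 421/64]  R=[211/32 53/8 27/4 7]  → 843/128
value_15 [BBBBBBBRBRRBRBR]  L=[0 1 2 3 4 5 6 13/2 105/16 421/64]  R=[843/128 211/32 53/8 27/4 7]  → 1685/256

1685/256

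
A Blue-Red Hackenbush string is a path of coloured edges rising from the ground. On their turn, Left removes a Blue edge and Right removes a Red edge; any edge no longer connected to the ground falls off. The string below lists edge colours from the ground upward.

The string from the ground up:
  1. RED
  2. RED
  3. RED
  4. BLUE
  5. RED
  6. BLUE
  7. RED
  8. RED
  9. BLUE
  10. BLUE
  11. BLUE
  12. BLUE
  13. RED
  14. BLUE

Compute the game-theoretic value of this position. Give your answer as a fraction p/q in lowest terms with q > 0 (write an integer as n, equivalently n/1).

Prefix values for RED RED RED BLUE RED BLUE RED RED BLUE BLUE BLUE BLUE RED BLUE via {L|R} + simplicity:
step 1: add RED to get R; options L={  } R={ 0 } = -1
step 2: add RED to get RR; options L={  } R={ -1; 0 } = -2
step 3: add RED to get RRR; options L={  } R={ -2; -1; 0 } = -3
step 4: add BLUE to get RRRB; options L={ -3 } R={ -2; -1; 0 } = -5/2
step 5: add RED to get RRRBR; options L={ -3 } R={ -5/2; -2; -1; 0 } = -11/4
step 6: add BLUE to get RRRBRB; options L={ -3; -11/4 } R={ -5/2; -2; -1; 0 } = -21/8
step 7: add RED to get RRRBRBR; options L={ -3; -11/4 } R={ -21/8; -5/2; -2; -1; 0 } = -43/16
step 8: add RED to get RRRBRBRR; options L={ -3; -11/4 } R={ -43/16; -21/8; -5/2; -2; -1; 0 } = -87/32
step 9: add BLUE to get RRRBRBRRB; options L={ -3; -11/4; -87/32 } R={ -43/16; -21/8; -5/2; -2; -1; 0 } = -173/64
step 10: add BLUE to get RRRBRBRRBB; options L={ -3; -11/4; -87/32; -173/64 } R={ -43/16; -21/8; -5/2; -2; -1; 0 } = -345/128
step 11: add BLUE to get RRRBRBRRBBB; options L={ -3; -11/4; -87/32; -173/64; -345/128 } R={ -43/16; -21/8; -5/2; -2; -1; 0 } = -689/256
step 12: add BLUE to get RRRBRBRRBBBB; options L={ -3; -11/4; -87/32; -173/64; -345/128; -689/256 } R={ -43/16; -21/8; -5/2; -2; -1; 0 } = -1377/512
step 13: add RED to get RRRBRBRRBBBBR; options L={ -3; -11/4; -87/32; -173/64; -345/128; -689/256 } R={ -1377/512; -43/16; -21/8; -5/2; -2; -1; 0 } = -2755/1024
step 14: add BLUE to get RRRBRBRRBBBBRB; options L={ -3; -11/4; -87/32; -173/64; -345/128; -689/256; -2755/1024 } R={ -1377/512; -43/16; -21/8; -5/2; -2; -1; 0 } = -5509/2048

-5509/2048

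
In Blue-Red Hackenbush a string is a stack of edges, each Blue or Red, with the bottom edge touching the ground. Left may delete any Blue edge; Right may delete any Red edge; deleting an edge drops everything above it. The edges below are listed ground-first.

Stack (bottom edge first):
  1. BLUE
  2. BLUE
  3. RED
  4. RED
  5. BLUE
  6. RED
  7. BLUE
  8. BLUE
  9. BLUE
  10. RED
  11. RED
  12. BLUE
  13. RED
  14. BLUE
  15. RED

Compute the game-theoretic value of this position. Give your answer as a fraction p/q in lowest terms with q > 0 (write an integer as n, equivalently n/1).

Prefix values for BLUE BLUE RED RED BLUE RED BLUE BLUE BLUE RED RED BLUE RED BLUE RED via {L|R} + simplicity:
edge 1 of 15 (BLUE): { 0 | — } — 1
edge 2 of 15 (BLUE): { 0; 1 | — } — 2
edge 3 of 15 (RED): { 0; 1 | 2 } — 3/2
edge 4 of 15 (RED): { 0; 1 | 3/2; 2 } — 5/4
edge 5 of 15 (BLUE): { 0; 1; 5/4 | 3/2; 2 } — 11/8
edge 6 of 15 (RED): { 0; 1; 5/4 | 11/8; 3/2; 2 } — 21/16
edge 7 of 15 (BLUE): { 0; 1; 5/4; 21/16 | 11/8; 3/2; 2 } — 43/32
edge 8 of 15 (BLUE): { 0; 1; 5/4; 21/16; 43/32 | 11/8; 3/2; 2 } — 87/64
edge 9 of 15 (BLUE): { 0; 1; 5/4; 21/16; 43/32; 87/64 | 11/8; 3/2; 2 } — 175/128
edge 10 of 15 (RED): { 0; 1; 5/4; 21/16; 43/32; 87/64 | 175/128; 11/8; 3/2; 2 } — 349/256
edge 11 of 15 (RED): { 0; 1; 5/4; 21/16; 43/32; 87/64 | 349/256; 175/128; 11/8; 3/2; 2 } — 697/512
edge 12 of 15 (BLUE): { 0; 1; 5/4; 21/16; 43/32; 87/64; 697/512 | 349/256; 175/128; 11/8; 3/2; 2 } — 1395/1024
edge 13 of 15 (RED): { 0; 1; 5/4; 21/16; 43/32; 87/64; 697/512 | 1395/1024; 349/256; 175/128; 11/8; 3/2; 2 } — 2789/2048
edge 14 of 15 (BLUE): { 0; 1; 5/4; 21/16; 43/32; 87/64; 697/512; 2789/2048 | 1395/1024; 349/256; 175/128; 11/8; 3/2; 2 } — 5579/4096
edge 15 of 15 (RED): { 0; 1; 5/4; 21/16; 43/32; 87/64; 697/512; 2789/2048 | 5579/4096; 1395/1024; 349/256; 175/128; 11/8; 3/2; 2 } — 11157/8192

11157/8192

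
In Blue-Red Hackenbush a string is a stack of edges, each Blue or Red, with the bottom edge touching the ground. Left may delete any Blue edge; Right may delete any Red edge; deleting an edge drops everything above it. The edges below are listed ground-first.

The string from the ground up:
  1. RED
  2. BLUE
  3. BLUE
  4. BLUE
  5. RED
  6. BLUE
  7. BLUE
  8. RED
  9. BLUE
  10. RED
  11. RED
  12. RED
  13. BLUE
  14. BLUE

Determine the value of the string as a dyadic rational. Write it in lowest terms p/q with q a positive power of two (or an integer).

Recurse on prefixes of the 14-edge string RED BLUE BLUE BLUE RED BLUE BLUE RED BLUE RED RED RED BLUE BLUE:
1 of 14 · R · max L −∞ · min R 0 -> -1
2 of 14 · RB · max L -1 · min R 0 -> -1/2
3 of 14 · RBB · max L -1/2 · min R 0 -> -1/4
4 of 14 · RBBB · max L -1/4 · min R 0 -> -1/8
5 of 14 · RBBBR · max L -1/4 · min R -1/8 -> -3/16
6 of 14 · RBBBRB · max L -3/16 · min R -1/8 -> -5/32
7 of 14 · RBBBRBB · max L -5/32 · min R -1/8 -> -9/64
8 of 14 · RBBBRBBR · max L -5/32 · min R -9/64 -> -19/128
9 of 14 · RBBBRBBRB · max L -19/128 · min R -9/64 -> -37/256
10 of 14 · RBBBRBBRBR · max L -19/128 · min R -37/256 -> -75/512
11 of 14 · RBBBRBBRBRR · max L -19/128 · min R -75/512 -> -151/1024
12 of 14 · RBBBRBBRBRRR · max L -19/128 · min R -151/1024 -> -303/2048
13 of 14 · RBBBRBBRBRRRB · max L -303/2048 · min R -151/1024 -> -605/4096
14 of 14 · RBBBRBBRBRRRBB · max L -605/4096 · min R -151/1024 -> -1209/8192

-1209/8192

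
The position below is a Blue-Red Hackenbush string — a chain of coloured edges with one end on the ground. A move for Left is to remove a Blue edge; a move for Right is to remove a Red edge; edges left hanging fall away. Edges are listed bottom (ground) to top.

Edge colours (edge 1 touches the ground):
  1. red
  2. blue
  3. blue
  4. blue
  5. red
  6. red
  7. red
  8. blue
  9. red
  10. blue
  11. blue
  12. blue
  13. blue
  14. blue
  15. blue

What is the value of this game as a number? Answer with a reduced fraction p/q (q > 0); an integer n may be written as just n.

-3713/16384

r: Left { none }, Right { 0 } — simplest -1
rb: Left { -1 }, Right { 0 } — simplest -1/2
rbb: Left { -1 -1/2 }, Right { 0 } — simplest -1/4
rbbb: Left { -1 -1/2 -1/4 }, Right { 0 } — simplest -1/8
rbbbr: Left { -1 -1/2 -1/4 }, Right { -1/8 0 } — simplest -3/16
rbbbrr: Left { -1 -1/2 -1/4 }, Right { -3/16 -1/8 0 } — simplest -7/32
rbbbrrr: Left { -1 -1/2 -1/4 }, Right { -7/32 -3/16 -1/8 0 } — simplest -15/64
rbbbrrrb: Left { -1 -1/2 -1/4 -15/64 }, Right { -7/32 -3/16 -1/8 0 } — simplest -29/128
rbbbrrrbr: Left { -1 -1/2 -1/4 -15/64 }, Right { -29/128 -7/32 -3/16 -1/8 0 } — simplest -59/256
rbbbrrrbrb: Left { -1 -1/2 -1/4 -15/64 -59/256 }, Right { -29/128 -7/32 -3/16 -1/8 0 } — simplest -117/512
rbbbrrrbrbb: Left { -1 -1/2 -1/4 -15/64 -59/256 -117/512 }, Right { -29/128 -7/32 -3/16 -1/8 0 } — simplest -233/1024
rbbbrrrbrbbb: Left { -1 -1/2 -1/4 -15/64 -59/256 -117/512 -233/1024 }, Right { -29/128 -7/32 -3/16 -1/8 0 } — simplest -465/2048
rbbbrrrbrbbbb: Left { -1 -1/2 -1/4 -15/64 -59/256 -117/512 -233/1024 -465/2048 }, Right { -29/128 -7/32 -3/16 -1/8 0 } — simplest -929/4096
rbbbrrrbrbbbbb: Left { -1 -1/2 -1/4 -15/64 -59/256 -117/512 -233/1024 -465/2048 -929/4096 }, Right { -29/128 -7/32 -3/16 -1/8 0 } — simplest -1857/8192
rbbbrrrbrbbbbbb: Left { -1 -1/2 -1/4 -15/64 -59/256 -117/512 -233/1024 -465/2048 -929/4096 -1857/8192 }, Right { -29/128 -7/32 -3/16 -1/8 0 } — simplest -3713/16384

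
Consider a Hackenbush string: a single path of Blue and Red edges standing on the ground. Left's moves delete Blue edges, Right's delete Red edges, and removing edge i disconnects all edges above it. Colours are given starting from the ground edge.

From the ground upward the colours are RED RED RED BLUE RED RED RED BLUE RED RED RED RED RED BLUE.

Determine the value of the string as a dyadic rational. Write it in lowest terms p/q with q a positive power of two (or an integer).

1 of 14 · R · max L −∞ · min R 0 — -1
2 of 14 · RR · max L −∞ · min R -1 — -2
3 of 14 · RRR · max L −∞ · min R -2 — -3
4 of 14 · RRRB · max L -3 · min R -2 — -5/2
5 of 14 · RRRBR · max L -3 · min R -5/2 — -11/4
6 of 14 · RRRBRR · max L -3 · min R -11/4 — -23/8
7 of 14 · RRRBRRR · max L -3 · min R -23/8 — -47/16
8 of 14 · RRRBRRRB · max L -47/16 · min R -23/8 — -93/32
9 of 14 · RRRBRRRBR · max L -47/16 · min R -93/32 — -187/64
10 of 14 · RRRBRRRBRR · max L -47/16 · min R -187/64 — -375/128
11 of 14 · RRRBRRRBRRR · max L -47/16 · min R -375/128 — -751/256
12 of 14 · RRRBRRRBRRRR · max L -47/16 · min R -751/256 — -1503/512
13 of 14 · RRRBRRRBRRRRR · max L -47/16 · min R -1503/512 — -3007/1024
14 of 14 · RRRBRRRBRRRRRB · max L -3007/1024 · min R -1503/512 — -6013/2048

-6013/2048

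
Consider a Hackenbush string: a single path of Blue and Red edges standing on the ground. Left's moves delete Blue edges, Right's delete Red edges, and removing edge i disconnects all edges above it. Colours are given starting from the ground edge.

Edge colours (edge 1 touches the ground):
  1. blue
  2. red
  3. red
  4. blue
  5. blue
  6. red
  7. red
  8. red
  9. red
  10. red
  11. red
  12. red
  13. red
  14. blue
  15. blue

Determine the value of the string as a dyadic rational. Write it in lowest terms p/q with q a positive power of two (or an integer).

Build g(s[:k]) for k = 1..15, string s = blue red red blue blue red red red red red red red red blue blue.
edge 1 of 15 (blue): { 0 | · } so 1
edge 2 of 15 (red): { 0 | 1 } so 1/2
edge 3 of 15 (red): { 0 | 1/2,1 } so 1/4
edge 4 of 15 (blue): { 0,1/4 | 1/2,1 } so 3/8
edge 5 of 15 (blue): { 0,1/4,3/8 | 1/2,1 } so 7/16
edge 6 of 15 (red): { 0,1/4,3/8 | 7/16,1/2,1 } so 13/32
edge 7 of 15 (red): { 0,1/4,3/8 | 13/32,7/16,1/2,1 } so 25/64
edge 8 of 15 (red): { 0,1/4,3/8 | 25/64,13/32,7/16,1/2,1 } so 49/128
edge 9 of 15 (red): { 0,1/4,3/8 | 49/128,25/64,13/32,7/16,1/2,1 } so 97/256
edge 10 of 15 (red): { 0,1/4,3/8 | 97/256,49/128,25/64,13/32,7/16,1/2,1 } so 193/512
edge 11 of 15 (red): { 0,1/4,3/8 | 193/512,97/256,49/128,25/64,13/32,7/16,1/2,1 } so 385/1024
edge 12 of 15 (red): { 0,1/4,3/8 | 385/1024,193/512,97/256,49/128,25/64,13/32,7/16,1/2,1 } so 769/2048
edge 13 of 15 (red): { 0,1/4,3/8 | 769/2048,385/1024,193/512,97/256,49/128,25/64,13/32,7/16,1/2,1 } so 1537/4096
edge 14 of 15 (blue): { 0,1/4,3/8,1537/4096 | 769/2048,385/1024,193/512,97/256,49/128,25/64,13/32,7/16,1/2,1 } so 3075/8192
edge 15 of 15 (blue): { 0,1/4,3/8,1537/4096,3075/8192 | 769/2048,385/1024,193/512,97/256,49/128,25/64,13/32,7/16,1/2,1 } so 6151/16384

6151/16384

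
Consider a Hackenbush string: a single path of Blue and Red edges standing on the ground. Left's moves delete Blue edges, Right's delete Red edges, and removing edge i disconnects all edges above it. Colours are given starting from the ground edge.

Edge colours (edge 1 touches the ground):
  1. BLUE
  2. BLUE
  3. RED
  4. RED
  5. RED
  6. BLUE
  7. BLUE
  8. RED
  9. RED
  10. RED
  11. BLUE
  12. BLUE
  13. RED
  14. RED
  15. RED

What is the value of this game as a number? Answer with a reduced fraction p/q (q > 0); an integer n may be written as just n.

9777/8192

v(B) = { 0 | (no moves) } -> 1
v(BB) = { 0 1 | (no moves) } -> 2
v(BBR) = { 0 1 | 2 } -> 3/2
v(BBRR) = { 0 1 | 3/2 2 } -> 5/4
v(BBRRR) = { 0 1 | 5/4 3/2 2 } -> 9/8
v(BBRRRB) = { 0 1 9/8 | 5/4 3/2 2 } -> 19/16
v(BBRRRBB) = { 0 1 9/8 19/16 | 5/4 3/2 2 } -> 39/32
v(BBRRRBBR) = { 0 1 9/8 19/16 | 39/32 5/4 3/2 2 } -> 77/64
v(BBRRRBBRR) = { 0 1 9/8 19/16 | 77/64 39/32 5/4 3/2 2 } -> 153/128
v(BBRRRBBRRR) = { 0 1 9/8 19/16 | 153/128 77/64 39/32 5/4 3/2 2 } -> 305/256
v(BBRRRBBRRRB) = { 0 1 9/8 19/16 305/256 | 153/128 77/64 39/32 5/4 3/2 2 } -> 611/512
v(BBRRRBBRRRBB) = { 0 1 9/8 19/16 305/256 611/512 | 153/128 77/64 39/32 5/4 3/2 2 } -> 1223/1024
v(BBRRRBBRRRBBR) = { 0 1 9/8 19/16 305/256 611/512 | 1223/1024 153/128 77/64 39/32 5/4 3/2 2 } -> 2445/2048
v(BBRRRBBRRRBBRR) = { 0 1 9/8 19/16 305/256 611/512 | 2445/2048 1223/1024 153/128 77/64 39/32 5/4 3/2 2 } -> 4889/4096
v(BBRRRBBRRRBBRRR) = { 0 1 9/8 19/16 305/256 611/512 | 4889/4096 2445/2048 1223/1024 153/128 77/64 39/32 5/4 3/2 2 } -> 9777/8192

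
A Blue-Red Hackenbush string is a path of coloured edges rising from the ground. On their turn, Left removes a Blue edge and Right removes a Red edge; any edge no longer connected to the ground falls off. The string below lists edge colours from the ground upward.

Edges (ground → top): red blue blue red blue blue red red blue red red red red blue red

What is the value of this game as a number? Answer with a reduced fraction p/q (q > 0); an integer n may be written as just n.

Recurse on prefixes of the 15-edge string red blue blue red blue blue red red blue red red red red blue red:
r: Left { — }, Right { 0 } — simplest -1
rb: Left { -1 }, Right { 0 } — simplest -1/2
rbb: Left { -1; -1/2 }, Right { 0 } — simplest -1/4
rbbr: Left { -1; -1/2 }, Right { -1/4; 0 } — simplest -3/8
rbbrb: Left { -1; -1/2; -3/8 }, Right { -1/4; 0 } — simplest -5/16
rbbrbb: Left { -1; -1/2; -3/8; -5/16 }, Right { -1/4; 0 } — simplest -9/32
rbbrbbr: Left { -1; -1/2; -3/8; -5/16 }, Right { -9/32; -1/4; 0 } — simplest -19/64
rbbrbbrr: Left { -1; -1/2; -3/8; -5/16 }, Right { -19/64; -9/32; -1/4; 0 } — simplest -39/128
rbbrbbrrb: Left { -1; -1/2; -3/8; -5/16; -39/128 }, Right { -19/64; -9/32; -1/4; 0 } — simplest -77/256
rbbrbbrrbr: Left { -1; -1/2; -3/8; -5/16; -39/128 }, Right { -77/256; -19/64; -9/32; -1/4; 0 } — simplest -155/512
rbbrbbrrbrr: Left { -1; -1/2; -3/8; -5/16; -39/128 }, Right { -155/512; -77/256; -19/64; -9/32; -1/4; 0 } — simplest -311/1024
rbbrbbrrbrrr: Left { -1; -1/2; -3/8; -5/16; -39/128 }, Right { -311/1024; -155/512; -77/256; -19/64; -9/32; -1/4; 0 } — simplest -623/2048
rbbrbbrrbrrrr: Left { -1; -1/2; -3/8; -5/16; -39/128 }, Right { -623/2048; -311/1024; -155/512; -77/256; -19/64; -9/32; -1/4; 0 } — simplest -1247/4096
rbbrbbrrbrrrrb: Left { -1; -1/2; -3/8; -5/16; -39/128; -1247/4096 }, Right { -623/2048; -311/1024; -155/512; -77/256; -19/64; -9/32; -1/4; 0 } — simplest -2493/8192
rbbrbbrrbrrrrbr: Left { -1; -1/2; -3/8; -5/16; -39/128; -1247/4096 }, Right { -2493/8192; -623/2048; -311/1024; -155/512; -77/256; -19/64; -9/32; -1/4; 0 } — simplest -4987/16384

-4987/16384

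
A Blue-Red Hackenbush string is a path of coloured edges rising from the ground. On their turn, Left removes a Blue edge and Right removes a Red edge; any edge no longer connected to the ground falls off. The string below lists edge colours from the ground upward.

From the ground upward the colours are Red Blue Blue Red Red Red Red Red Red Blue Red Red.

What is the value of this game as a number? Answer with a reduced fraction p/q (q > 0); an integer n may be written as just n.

Prefix values for Red Blue Blue Red Red Red Red Red Red Blue Red Red via {L|R} + simplicity:
edge 1 of 12 (Red): { — | 0 } -> -1
edge 2 of 12 (Blue): { -1 | 0 } -> -1/2
edge 3 of 12 (Blue): { -1; -1/2 | 0 } -> -1/4
edge 4 of 12 (Red): { -1; -1/2 | -1/4; 0 } -> -3/8
edge 5 of 12 (Red): { -1; -1/2 | -3/8; -1/4; 0 } -> -7/16
edge 6 of 12 (Red): { -1; -1/2 | -7/16; -3/8; -1/4; 0 } -> -15/32
edge 7 of 12 (Red): { -1; -1/2 | -15/32; -7/16; -3/8; -1/4; 0 } -> -31/64
edge 8 of 12 (Red): { -1; -1/2 | -31/64; -15/32; -7/16; -3/8; -1/4; 0 } -> -63/128
edge 9 of 12 (Red): { -1; -1/2 | -63/128; -31/64; -15/32; -7/16; -3/8; -1/4; 0 } -> -127/256
edge 10 of 12 (Blue): { -1; -1/2; -127/256 | -63/128; -31/64; -15/32; -7/16; -3/8; -1/4; 0 } -> -253/512
edge 11 of 12 (Red): { -1; -1/2; -127/256 | -253/512; -63/128; -31/64; -15/32; -7/16; -3/8; -1/4; 0 } -> -507/1024
edge 12 of 12 (Red): { -1; -1/2; -127/256 | -507/1024; -253/512; -63/128; -31/64; -15/32; -7/16; -3/8; -1/4; 0 } -> -1015/2048

-1015/2048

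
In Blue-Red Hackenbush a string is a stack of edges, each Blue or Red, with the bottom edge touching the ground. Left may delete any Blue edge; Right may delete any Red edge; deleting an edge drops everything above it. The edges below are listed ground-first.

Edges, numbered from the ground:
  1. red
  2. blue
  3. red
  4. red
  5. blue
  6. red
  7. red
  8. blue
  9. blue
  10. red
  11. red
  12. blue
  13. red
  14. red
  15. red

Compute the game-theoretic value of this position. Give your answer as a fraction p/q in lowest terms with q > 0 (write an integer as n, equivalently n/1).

r: Left { (no moves) }, Right { 0 } => simplest -1
rb: Left { -1 }, Right { 0 } => simplest -1/2
rbr: Left { -1 }, Right { -1/2, 0 } => simplest -3/4
rbrr: Left { -1 }, Right { -3/4, -1/2, 0 } => simplest -7/8
rbrrb: Left { -1, -7/8 }, Right { -3/4, -1/2, 0 } => simplest -13/16
rbrrbr: Left { -1, -7/8 }, Right { -13/16, -3/4, -1/2, 0 } => simplest -27/32
rbrrbrr: Left { -1, -7/8 }, Right { -27/32, -13/16, -3/4, -1/2, 0 } => simplest -55/64
rbrrbrrb: Left { -1, -7/8, -55/64 }, Right { -27/32, -13/16, -3/4, -1/2, 0 } => simplest -109/128
rbrrbrrbb: Left { -1, -7/8, -55/64, -109/128 }, Right { -27/32, -13/16, -3/4, -1/2, 0 } => simplest -217/256
rbrrbrrbbr: Left { -1, -7/8, -55/64, -109/128 }, Right { -217/256, -27/32, -13/16, -3/4, -1/2, 0 } => simplest -435/512
rbrrbrrbbrr: Left { -1, -7/8, -55/64, -109/128 }, Right { -435/512, -217/256, -27/32, -13/16, -3/4, -1/2, 0 } => simplest -871/1024
rbrrbrrbbrrb: Left { -1, -7/8, -55/64, -109/128, -871/1024 }, Right { -435/512, -217/256, -27/32, -13/16, -3/4, -1/2, 0 } => simplest -1741/2048
rbrrbrrbbrrbr: Left { -1, -7/8, -55/64, -109/128, -871/1024 }, Right { -1741/2048, -435/512, -217/256, -27/32, -13/16, -3/4, -1/2, 0 } => simplest -3483/4096
rbrrbrrbbrrbrr: Left { -1, -7/8, -55/64, -109/128, -871/1024 }, Right { -3483/4096, -1741/2048, -435/512, -217/256, -27/32, -13/16, -3/4, -1/2, 0 } => simplest -6967/8192
rbrrbrrbbrrbrrr: Left { -1, -7/8, -55/64, -109/128, -871/1024 }, Right { -6967/8192, -3483/4096, -1741/2048, -435/512, -217/256, -27/32, -13/16, -3/4, -1/2, 0 } => simplest -13935/16384

-13935/16384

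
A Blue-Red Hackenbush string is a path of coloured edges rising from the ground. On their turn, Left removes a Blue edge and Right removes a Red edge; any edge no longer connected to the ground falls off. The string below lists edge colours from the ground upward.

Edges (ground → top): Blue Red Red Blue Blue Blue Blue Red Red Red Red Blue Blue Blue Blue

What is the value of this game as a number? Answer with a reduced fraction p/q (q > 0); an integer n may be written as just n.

1 of 15 · B · max L 0 · min R +∞ so 1
2 of 15 · BR · max L 0 · min R 1 so 1/2
3 of 15 · BRR · max L 0 · min R 1/2 so 1/4
4 of 15 · BRRB · max L 1/4 · min R 1/2 so 3/8
5 of 15 · BRRBB · max L 3/8 · min R 1/2 so 7/16
6 of 15 · BRRBBB · max L 7/16 · min R 1/2 so 15/32
7 of 15 · BRRBBBB · max L 15/32 · min R 1/2 so 31/64
8 of 15 · BRRBBBBR · max L 15/32 · min R 31/64 so 61/128
9 of 15 · BRRBBBBRR · max L 15/32 · min R 61/128 so 121/256
10 of 15 · BRRBBBBRRR · max L 15/32 · min R 121/256 so 241/512
11 of 15 · BRRBBBBRRRR · max L 15/32 · min R 241/512 so 481/1024
12 of 15 · BRRBBBBRRRRB · max L 481/1024 · min R 241/512 so 963/2048
13 of 15 · BRRBBBBRRRRBB · max L 963/2048 · min R 241/512 so 1927/4096
14 of 15 · BRRBBBBRRRRBBB · max L 1927/4096 · min R 241/512 so 3855/8192
15 of 15 · BRRBBBBRRRRBBBB · max L 3855/8192 · min R 241/512 so 7711/16384

7711/16384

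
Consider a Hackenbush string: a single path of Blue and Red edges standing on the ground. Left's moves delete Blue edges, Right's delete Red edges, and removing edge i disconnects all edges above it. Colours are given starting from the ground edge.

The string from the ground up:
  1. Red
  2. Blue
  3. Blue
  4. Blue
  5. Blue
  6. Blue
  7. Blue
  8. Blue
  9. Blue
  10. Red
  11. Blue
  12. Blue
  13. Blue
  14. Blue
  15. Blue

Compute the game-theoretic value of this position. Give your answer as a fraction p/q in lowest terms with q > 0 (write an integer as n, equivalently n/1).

Prefix values for Red Blue Blue Blue Blue Blue Blue Blue Blue Red Blue Blue Blue Blue Blue via {L|R} + simplicity:
value(R) = { — | 0 } gives -1
value(RB) = { -1 | 0 } gives -1/2
value(RBB) = { -1; -1/2 | 0 } gives -1/4
value(RBBB) = { -1; -1/2; -1/4 | 0 } gives -1/8
value(RBBBB) = { -1; -1/2; -1/4; -1/8 | 0 } gives -1/16
value(RBBBBB) = { -1; -1/2; -1/4; -1/8; -1/16 | 0 } gives -1/32
value(RBBBBBB) = { -1; -1/2; -1/4; -1/8; -1/16; -1/32 | 0 } gives -1/64
value(RBBBBBBB) = { -1; -1/2; -1/4; -1/8; -1/16; -1/32; -1/64 | 0 } gives -1/128
value(RBBBBBBBB) = { -1; -1/2; -1/4; -1/8; -1/16; -1/32; -1/64; -1/128 | 0 } gives -1/256
value(RBBBBBBBBR) = { -1; -1/2; -1/4; -1/8; -1/16; -1/32; -1/64; -1/128 | -1/256; 0 } gives -3/512
value(RBBBBBBBBRB) = { -1; -1/2; -1/4; -1/8; -1/16; -1/32; -1/64; -1/128; -3/512 | -1/256; 0 } gives -5/1024
value(RBBBBBBBBRBB) = { -1; -1/2; -1/4; -1/8; -1/16; -1/32; -1/64; -1/128; -3/512; -5/1024 | -1/256; 0 } gives -9/2048
value(RBBBBBBBBRBBB) = { -1; -1/2; -1/4; -1/8; -1/16; -1/32; -1/64; -1/128; -3/512; -5/1024; -9/2048 | -1/256; 0 } gives -17/4096
value(RBBBBBBBBRBBBB) = { -1; -1/2; -1/4; -1/8; -1/16; -1/32; -1/64; -1/128; -3/512; -5/1024; -9/2048; -17/4096 | -1/256; 0 } gives -33/8192
value(RBBBBBBBBRBBBBB) = { -1; -1/2; -1/4; -1/8; -1/16; -1/32; -1/64; -1/128; -3/512; -5/1024; -9/2048; -17/4096; -33/8192 | -1/256; 0 } gives -65/16384

-65/16384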